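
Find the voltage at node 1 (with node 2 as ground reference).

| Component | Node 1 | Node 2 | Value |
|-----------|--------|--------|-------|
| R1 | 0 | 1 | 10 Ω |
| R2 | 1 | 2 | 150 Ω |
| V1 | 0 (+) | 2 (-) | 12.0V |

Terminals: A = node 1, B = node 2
Nodal analysis, taking node 2 as the 0 V reference.
Source V1 fixes V_0 = 12 V.
KCL at each unknown node (sum of currents leaving = 0; resistances in Ω):
  Node 1: (V_1 - 12)/10 + (V_1 - 0)/150 = 0
Collecting terms: 0.1067 × V_1 = 1.2  =>  V_1 = 11.25 V
The requested potential is V_1 = 11.25 V.

Final answer: V_1 = 11.25 V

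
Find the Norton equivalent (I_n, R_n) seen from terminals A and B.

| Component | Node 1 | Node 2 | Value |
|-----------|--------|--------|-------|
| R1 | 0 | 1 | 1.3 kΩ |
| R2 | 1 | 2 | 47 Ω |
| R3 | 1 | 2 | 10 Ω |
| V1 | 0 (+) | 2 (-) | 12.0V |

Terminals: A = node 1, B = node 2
Find the Thévenin equivalent first; then I_n = V_th/R_th and R_n = R_th.
Step 1 — V_th is the open-circuit voltage V_A - V_B (nothing connected across the terminals).
Nodal analysis, taking node 2 as the 0 V reference.
Source V1 fixes V_0 = 12 V.
KCL at each unknown node (sum of currents leaving = 0; resistances in Ω):
  Node 1: (V_1 - 12)/1300 + (V_1 - 0)/47 + (V_1 - 0)/10 = 0
Collecting terms: 0.122 × V_1 = 0.009231  =>  V_1 = 0.07563 V
V_th = V_1 - V_2 = 0.07563 - 0 = 0.07563 V
Step 2 — R_th: zero the source — replace V1 by a short circuit (node 2 merges into node 0) — and find the resistance seen between A (node 1) and B (node 0).
Reduce the network between node 1 (A) and node 0 (B) by series/parallel combination:
  Rp1 = R1 ‖ R2 ‖ R3 (parallel, all between nodes 0 and 1) = 1/(1/1300 + 1/47 + 1/10) = 8.194 Ω
R_th = 8.194 Ω
I_n = V_th/R_th = 0.07563/8.194 = 0.009231 A, and R_n = R_th = 8.194 Ω

Final answer: I_n = 0.009231 A, R_n = 8.194 Ω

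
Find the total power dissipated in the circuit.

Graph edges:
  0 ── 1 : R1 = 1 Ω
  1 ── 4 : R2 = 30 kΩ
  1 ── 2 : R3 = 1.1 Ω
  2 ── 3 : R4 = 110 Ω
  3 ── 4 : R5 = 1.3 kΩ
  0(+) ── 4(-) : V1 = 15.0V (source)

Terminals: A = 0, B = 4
Nodal analysis, taking node 4 as the 0 V reference.
Source V1 fixes V_0 = 15 V.
KCL at each unknown node (sum of currents leaving = 0; resistances in Ω):
  Node 1: (V_1 - 15)/1 + (V_1 - 0)/30000 + (V_1 - V_2)/1.1 = 0
  Node 2: (V_2 - V_1)/1.1 + (V_2 - V_3)/110 = 0
  Node 3: (V_3 - V_2)/110 + (V_3 - 0)/1300 = 0
Collecting terms (coefficients in siemens):
  1.909·V_1 - 0.9091·V_2 = 15
  0.9182·V_2 - 0.9091·V_1 - 0.009091·V_3 = 0
  0.00986·V_3 - 0.009091·V_2 = 0
Solving these 3 simultaneous equations (Gaussian elimination) gives:
  V_1 = 14.99 V, V_2 = 14.98 V, V_3 = 13.81 V
Power in each resistor, P = (ΔV)²/R:
  P_R1 = (15 - 14.99)²/1 = 0.0001237 W
  P_R2 = (14.99 - 0)²/30000 = 0.007489 W
  P_R3 = (14.99 - 14.98)²/1.1 = 0.0001241 W
  P_R4 = (14.98 - 13.81)²/110 = 0.01241 W
  P_R5 = (13.81 - 0)²/1300 = 0.1467 W
P_total = P_R1 + P_R2 + P_R3 + P_R4 + P_R5 = 0.1668 W

Final answer: 0.1668 W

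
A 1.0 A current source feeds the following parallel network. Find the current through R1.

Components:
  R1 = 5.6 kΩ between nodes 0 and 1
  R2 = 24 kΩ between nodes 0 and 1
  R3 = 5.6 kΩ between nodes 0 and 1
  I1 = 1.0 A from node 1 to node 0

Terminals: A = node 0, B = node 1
All resistors sit directly between nodes 0 and 1, so they are in parallel and share one voltage V; the full source current 1 A splits among them.
1/R_par = 1/5600 + 1/24000 + 1/5600 = 0.0003988 S  =>  R_par = 2507 Ω
V = I × R_par = 1 × 2507 = 2507 V
I_R1 = V/R1 = 2507/5600 = 0.4478 A

Final answer: 0.4478 A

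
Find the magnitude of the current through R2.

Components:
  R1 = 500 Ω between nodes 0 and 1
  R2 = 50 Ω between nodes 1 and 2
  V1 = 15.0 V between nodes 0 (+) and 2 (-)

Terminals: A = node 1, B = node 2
Nodal analysis, taking node 2 as the 0 V reference.
Source V1 fixes V_0 = 15 V.
KCL at each unknown node (sum of currents leaving = 0; resistances in Ω):
  Node 1: (V_1 - 15)/500 + (V_1 - 0)/50 = 0
Collecting terms: 0.022 × V_1 = 0.03  =>  V_1 = 1.364 V
I_R2 = (V_1 - V_2)/R2 = (1.364 - 0)/50 = 0.02727 A
|I_R2| = 0.02727 A

Final answer: |I_R2| = 0.02727 A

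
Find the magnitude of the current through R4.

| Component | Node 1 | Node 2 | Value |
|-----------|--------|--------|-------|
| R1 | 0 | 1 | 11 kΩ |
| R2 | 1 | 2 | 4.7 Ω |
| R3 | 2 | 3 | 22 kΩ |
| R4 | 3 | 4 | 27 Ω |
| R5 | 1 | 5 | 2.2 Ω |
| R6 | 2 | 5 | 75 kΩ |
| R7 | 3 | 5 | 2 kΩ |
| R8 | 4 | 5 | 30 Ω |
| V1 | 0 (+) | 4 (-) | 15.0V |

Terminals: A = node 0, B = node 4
Nodal analysis, taking node 4 as the 0 V reference.
Source V1 fixes V_0 = 15 V.
KCL at each unknown node (sum of currents leaving = 0; resistances in Ω):
  Node 1: (V_1 - 15)/11000 + (V_1 - V_2)/4.7 + (V_1 - V_5)/2.2 = 0
  Node 2: (V_2 - V_1)/4.7 + (V_2 - V_3)/22000 + (V_2 - V_5)/75000 = 0
  Node 3: (V_3 - V_2)/22000 + (V_3 - 0)/27 + (V_3 - V_5)/2000 = 0
  Node 5: (V_5 - V_1)/2.2 + (V_5 - V_2)/75000 + (V_5 - V_3)/2000 + (V_5 - 0)/30 = 0
Collecting terms (coefficients in siemens):
  0.6674·V_1 - 0.2128·V_2 - 0.4545·V_5 = 0.001364
  0.2128·V_2 - 0.2128·V_1 - 0.00004545·V_3 - 0.00001333·V_5 = 0
  0.03758·V_3 - 0.00004545·V_2 - 0.0005·V_5 = 0
  0.4884·V_5 - 0.4545·V_1 - 0.00001333·V_2 - 0.0005·V_3 = 0
Solving these 4 simultaneous equations (Gaussian elimination) gives:
  V_1 = 0.04313 V, V_2 = 0.04312 V, V_3 = 0.0005862 V, V_5 = 0.04014 V
I_R4 = (V_3 - V_4)/R4 = (0.0005862 - 0)/27 = 0.00002171 A
|I_R4| = 0.00002171 A

Final answer: |I_R4| = 2.171e-05 A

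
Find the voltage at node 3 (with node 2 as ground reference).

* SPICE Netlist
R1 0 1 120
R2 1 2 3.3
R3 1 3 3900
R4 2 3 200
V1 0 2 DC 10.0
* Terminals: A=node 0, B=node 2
Nodal analysis, taking node 2 as the 0 V reference.
Source V1 fixes V_0 = 10 V.
KCL at each unknown node (sum of currents leaving = 0; resistances in Ω):
  Node 1: (V_1 - 10)/120 + (V_1 - 0)/3.3 + (V_1 - V_3)/3900 = 0
  Node 3: (V_3 - V_1)/3900 + (V_3 - 0)/200 = 0
Collecting terms (coefficients in siemens):
  0.3116·V_1 - 0.0002564·V_3 = 0.08333
  0.005256·V_3 - 0.0002564·V_1 = 0
Determinant D = (0.3116)(0.005256) - (-0.0002564)(-0.0002564) = 0.001638
V_1 = [(0.08333)(0.005256) - (-0.0002564)(0)]/D = 0.2674 V
V_3 = [(0.3116)(0) - (0.08333)(-0.0002564)]/D = 0.01305 V
The requested potential is V_3 = 0.01305 V.

Final answer: V_3 = 0.01305 V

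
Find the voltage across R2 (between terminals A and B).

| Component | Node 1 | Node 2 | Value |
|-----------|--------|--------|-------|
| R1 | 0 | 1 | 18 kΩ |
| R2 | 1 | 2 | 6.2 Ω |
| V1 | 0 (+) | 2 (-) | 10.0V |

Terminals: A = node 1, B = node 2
R1 and R2 are in series across V1 (node 0 → node 1 → node 2), and the output A–B is taken across R2, so this is a voltage divider.
Series current: I = V1/(R1 + R2) = 10/(18000 + 6.2) = 10/18010 = 0.0005554 A
V_R2 = I × R2 = V1 × R2/(R1 + R2) = 10 × 6.2/18010 = 0.003443 V

Final answer: 0.003443 V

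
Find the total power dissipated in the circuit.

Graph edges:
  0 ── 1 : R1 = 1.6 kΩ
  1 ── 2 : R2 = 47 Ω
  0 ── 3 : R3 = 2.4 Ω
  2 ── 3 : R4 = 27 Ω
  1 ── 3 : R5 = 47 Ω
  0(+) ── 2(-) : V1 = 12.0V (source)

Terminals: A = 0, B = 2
Nodal analysis, taking node 2 as the 0 V reference.
Source V1 fixes V_0 = 12 V.
KCL at each unknown node (sum of currents leaving = 0; resistances in Ω):
  Node 1: (V_1 - 12)/1600 + (V_1 - 0)/47 + (V_1 - V_3)/47 = 0
  Node 3: (V_3 - 12)/2.4 + (V_3 - 0)/27 + (V_3 - V_1)/47 = 0
Collecting terms (coefficients in siemens):
  0.04318·V_1 - 0.02128·V_3 = 0.0075
  0.475·V_3 - 0.02128·V_1 = 5
Determinant D = (0.04318)(0.475) - (-0.02128)(-0.02128) = 0.02006
V_1 = [(0.0075)(0.475) - (-0.02128)(5)]/D = 5.482 V
V_3 = [(0.04318)(5) - (0.0075)(-0.02128)]/D = 10.77 V
Power in each resistor, P = (ΔV)²/R:
  P_R1 = (12 - 5.482)²/1600 = 0.02655 W
  P_R2 = (5.482 - 0)²/47 = 0.6394 W
  P_R3 = (12 - 10.77)²/2.4 = 0.628 W
  P_R4 = (0 - 10.77)²/27 = 4.298 W
  P_R5 = (5.482 - 10.77)²/47 = 0.5955 W
P_total = P_R1 + P_R2 + P_R3 + P_R4 + P_R5 = 6.187 W

Final answer: 6.187 W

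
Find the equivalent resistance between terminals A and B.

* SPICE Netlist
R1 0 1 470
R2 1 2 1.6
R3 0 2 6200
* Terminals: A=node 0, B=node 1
Reduce the network between node 0 (A) and node 1 (B) by series/parallel combination:
  Rs1 = R3 + R2 (series, joined only at node 2) = 6200 + 1.6 = 6202 Ω
  Rp1 = R1 ‖ Rs1 (parallel, both between nodes 0 and 1) = 1/(1/470 + 1/6202) = 436.9 Ω
R_eq = 436.9 Ω

Final answer: 436.9 Ω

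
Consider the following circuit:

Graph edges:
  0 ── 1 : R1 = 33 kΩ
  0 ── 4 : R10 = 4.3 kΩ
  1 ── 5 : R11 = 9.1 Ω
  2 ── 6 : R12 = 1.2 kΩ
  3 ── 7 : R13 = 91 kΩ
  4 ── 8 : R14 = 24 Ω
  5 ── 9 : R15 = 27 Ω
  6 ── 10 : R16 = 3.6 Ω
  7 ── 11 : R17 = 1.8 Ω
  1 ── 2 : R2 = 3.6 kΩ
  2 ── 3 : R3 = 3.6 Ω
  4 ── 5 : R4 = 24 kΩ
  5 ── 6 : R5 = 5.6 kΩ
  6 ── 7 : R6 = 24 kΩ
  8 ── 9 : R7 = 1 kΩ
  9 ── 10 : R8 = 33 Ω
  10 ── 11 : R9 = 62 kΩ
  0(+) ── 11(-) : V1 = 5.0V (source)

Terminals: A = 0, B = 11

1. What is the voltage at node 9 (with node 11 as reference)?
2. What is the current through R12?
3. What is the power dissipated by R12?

Nodal analysis, taking node 11 as the 0 V reference.
Source V1 fixes V_0 = 5 V.
KCL at each unknown node (sum of currents leaving = 0; resistances in Ω):
  Node 1: (V_1 - 5)/33000 + (V_1 - V_2)/3600 + (V_1 - V_5)/9.1 = 0
  Node 2: (V_2 - V_1)/3600 + (V_2 - V_3)/3.6 + (V_2 - V_6)/1200 = 0
  Node 3: (V_3 - V_2)/3.6 + (V_3 - V_7)/91000 = 0
  Node 4: (V_4 - V_5)/24000 + (V_4 - 5)/4300 + (V_4 - V_8)/24 = 0
  Node 5: (V_5 - V_4)/24000 + (V_5 - V_6)/5600 + (V_5 - V_1)/9.1 + (V_5 - V_9)/27 = 0
  Node 6: (V_6 - V_5)/5600 + (V_6 - V_7)/24000 + (V_6 - V_2)/1200 + (V_6 - V_10)/3.6 = 0
  Node 7: (V_7 - V_6)/24000 + (V_7 - V_3)/91000 + (V_7 - 0)/1.8 = 0
  Node 8: (V_8 - V_9)/1000 + (V_8 - V_4)/24 = 0
  Node 9: (V_9 - V_8)/1000 + (V_9 - V_10)/33 + (V_9 - V_5)/27 = 0
  Node 10: (V_10 - V_9)/33 + (V_10 - 0)/62000 + (V_10 - V_6)/3.6 = 0
Collecting terms (coefficients in siemens):
  0.1102·V_1 - 0.0002778·V_2 - 0.1099·V_5 = 0.0001515
  0.2789·V_2 - 0.0002778·V_1 - 0.2778·V_3 - 0.0008333·V_6 = 0
  0.2778·V_3 - 0.2778·V_2 - 0.00001099·V_7 = 0
  0.04194·V_4 - 0.00004167·V_5 - 0.04167·V_8 = 0.001163
  0.1471·V_5 - 0.1099·V_1 - 0.00004167·V_4 - 0.0001786·V_6 - 0.03704·V_9 = 0
  0.2788·V_6 - 0.0008333·V_2 - 0.0001786·V_5 - 0.00004167·V_7 - 0.2778·V_10 = 0
  0.5556·V_7 - 0.00001099·V_3 - 0.00004167·V_6 = 0
  0.04267·V_8 - 0.04167·V_4 - 0.001·V_9 = 0
  0.06834·V_9 - 0.03704·V_5 - 0.001·V_8 - 0.0303·V_10 = 0
  0.3081·V_10 - 0.2778·V_6 - 0.0303·V_9 = 0
Solving these 10 simultaneous equations (Gaussian elimination) gives:
  V_1 = 3.812 V, V_2 = 3.767 V, V_3 = 3.767 V, V_4 = 4.032 V
  V_5 = 3.812 V, V_6 = 3.802 V, V_7 = 0.0003596 V, V_8 = 4.027 V
  V_9 = 3.811 V, V_10 = 3.803 V
Part 1:
  Read off the nodal solution: V_9 = 3.811 V
Part 2:
  I_R12 = (V_2 - V_6)/R12 = (3.767 - 3.802)/1200 = -0.00002899 A
  Magnitude: I_R12 = 0.00002899 A
Part 3:
  I_R12 = (V_2 - V_6)/R12 = (3.767 - 3.802)/1200 = -0.00002899 A
  P_R12 = I_R12² × R12 = (-0.00002899)² × 1200 = 0.000001008 W

Final answers:
1. V_9 = 3.811 V
2. I_R12 = 2.899e-05 A
3. P_R12 = 1.008e-06 W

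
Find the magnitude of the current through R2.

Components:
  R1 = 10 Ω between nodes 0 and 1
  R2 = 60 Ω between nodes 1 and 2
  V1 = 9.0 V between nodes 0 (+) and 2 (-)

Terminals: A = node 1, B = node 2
Nodal analysis, taking node 2 as the 0 V reference.
Source V1 fixes V_0 = 9 V.
KCL at each unknown node (sum of currents leaving = 0; resistances in Ω):
  Node 1: (V_1 - 9)/10 + (V_1 - 0)/60 = 0
Collecting terms: 0.1167 × V_1 = 0.9  =>  V_1 = 7.714 V
I_R2 = (V_1 - V_2)/R2 = (7.714 - 0)/60 = 0.1286 A
|I_R2| = 0.1286 A

Final answer: |I_R2| = 0.1286 A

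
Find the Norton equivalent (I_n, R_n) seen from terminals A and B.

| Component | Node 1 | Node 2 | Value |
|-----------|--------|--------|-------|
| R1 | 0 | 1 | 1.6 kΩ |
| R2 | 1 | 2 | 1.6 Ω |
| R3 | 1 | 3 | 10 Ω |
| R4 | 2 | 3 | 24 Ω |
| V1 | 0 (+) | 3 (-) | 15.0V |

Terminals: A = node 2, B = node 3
Find the Thévenin equivalent first; then I_n = V_th/R_th and R_n = R_th.
Step 1 — V_th is the open-circuit voltage V_A - V_B (nothing connected across the terminals).
Nodal analysis, taking node 3 as the 0 V reference.
Source V1 fixes V_0 = 15 V.
KCL at each unknown node (sum of currents leaving = 0; resistances in Ω):
  Node 1: (V_1 - 15)/1600 + (V_1 - V_2)/1.6 + (V_1 - 0)/10 = 0
  Node 2: (V_2 - V_1)/1.6 + (V_2 - 0)/24 = 0
Collecting terms (coefficients in siemens):
  0.7256·V_1 - 0.625·V_2 = 0.009375
  0.6667·V_2 - 0.625·V_1 = 0
Determinant D = (0.7256)(0.6667) - (-0.625)(-0.625) = 0.09312
V_1 = [(0.009375)(0.6667) - (-0.625)(0)]/D = 0.06711 V
V_2 = [(0.7256)(0) - (0.009375)(-0.625)]/D = 0.06292 V
V_th = V_2 - V_3 = 0.06292 - 0 = 0.06292 V
Step 2 — R_th: zero the source — replace V1 by a short circuit (node 3 merges into node 0) — and find the resistance seen between A (node 2) and B (node 0).
Reduce the network between node 2 (A) and node 0 (B) by series/parallel combination:
  Rp1 = R1 ‖ R3 (parallel, both between nodes 0 and 1) = 1/(1/1600 + 1/10) = 9.938 Ω
  Rs1 = R2 + Rp1 (series, joined only at node 1) = 1.6 + 9.938 = 11.54 Ω
  Rp2 = R4 ‖ Rs1 (parallel, both between nodes 0 and 2) = 1/(1/24 + 1/11.54) = 7.792 Ω
R_th = 7.792 Ω
I_n = V_th/R_th = 0.06292/7.792 = 0.008075 A, and R_n = R_th = 7.792 Ω

Final answer: I_n = 0.008075 A, R_n = 7.792 Ω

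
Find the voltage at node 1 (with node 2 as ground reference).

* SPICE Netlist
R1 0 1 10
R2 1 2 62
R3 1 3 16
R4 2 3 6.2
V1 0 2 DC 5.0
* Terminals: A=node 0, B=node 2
Nodal analysis, taking node 2 as the 0 V reference.
Source V1 fixes V_0 = 5 V.
KCL at each unknown node (sum of currents leaving = 0; resistances in Ω):
  Node 1: (V_1 - 5)/10 + (V_1 - 0)/62 + (V_1 - V_3)/16 = 0
  Node 3: (V_3 - V_1)/16 + (V_3 - 0)/6.2 = 0
Collecting terms (coefficients in siemens):
  0.1786·V_1 - 0.0625·V_3 = 0.5
  0.2238·V_3 - 0.0625·V_1 = 0
Determinant D = (0.1786)(0.2238) - (-0.0625)(-0.0625) = 0.03607
V_1 = [(0.5)(0.2238) - (-0.0625)(0)]/D = 3.102 V
V_3 = [(0.1786)(0) - (0.5)(-0.0625)]/D = 0.8664 V
The requested potential is V_1 = 3.102 V.

Final answer: V_1 = 3.102 V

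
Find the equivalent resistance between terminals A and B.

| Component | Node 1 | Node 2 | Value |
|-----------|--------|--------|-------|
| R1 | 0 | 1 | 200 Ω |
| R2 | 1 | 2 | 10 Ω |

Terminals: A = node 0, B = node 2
Reduce the network between node 0 (A) and node 2 (B) by series/parallel combination:
  Rs1 = R1 + R2 (series, joined only at node 1) = 200 + 10 = 210 Ω
R_eq = 210 Ω

Final answer: 210 Ω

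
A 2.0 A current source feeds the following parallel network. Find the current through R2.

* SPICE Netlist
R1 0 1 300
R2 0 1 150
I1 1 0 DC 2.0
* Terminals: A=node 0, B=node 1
All resistors sit directly between nodes 0 and 1, so they are in parallel and share one voltage V; the full source current 2 A splits among them.
1/R_par = 1/300 + 1/150 = 0.01 S  =>  R_par = 100 Ω
V = I × R_par = 2 × 100 = 200 V
I_R2 = V/R2 = 200/150 = 1.333 A

Final answer: 1.333 A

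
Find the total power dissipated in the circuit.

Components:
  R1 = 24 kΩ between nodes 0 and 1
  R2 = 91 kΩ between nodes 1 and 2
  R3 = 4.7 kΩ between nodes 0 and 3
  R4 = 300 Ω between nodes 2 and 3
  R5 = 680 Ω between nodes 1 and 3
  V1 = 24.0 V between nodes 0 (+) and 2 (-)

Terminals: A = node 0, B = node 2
Nodal analysis, taking node 2 as the 0 V reference.
Source V1 fixes V_0 = 24 V.
KCL at each unknown node (sum of currents leaving = 0; resistances in Ω):
  Node 1: (V_1 - 24)/24000 + (V_1 - 0)/91000 + (V_1 - V_3)/680 = 0
  Node 3: (V_3 - 24)/4700 + (V_3 - 0)/300 + (V_3 - V_1)/680 = 0
Collecting terms (coefficients in siemens):
  0.001523·V_1 - 0.001471·V_3 = 0.001
  0.005017·V_3 - 0.001471·V_1 = 0.005106
Determinant D = (0.001523)(0.005017) - (-0.001471)(-0.001471) = 0.000005479
V_1 = [(0.001)(0.005017) - (-0.001471)(0.005106)]/D = 2.286 V
V_3 = [(0.001523)(0.005106) - (0.001)(-0.001471)]/D = 1.688 V
Power in each resistor, P = (ΔV)²/R:
  P_R1 = (24 - 2.286)²/24000 = 0.01965 W
  P_R2 = (2.286 - 0)²/91000 = 0.00005744 W
  P_R3 = (24 - 1.688)²/4700 = 0.1059 W
  P_R4 = (0 - 1.688)²/300 = 0.009498 W
  P_R5 = (2.286 - 1.688)²/680 = 0.0005261 W
P_total = P_R1 + P_R2 + P_R3 + P_R4 + P_R5 = 0.1356 W

Final answer: 0.1356 W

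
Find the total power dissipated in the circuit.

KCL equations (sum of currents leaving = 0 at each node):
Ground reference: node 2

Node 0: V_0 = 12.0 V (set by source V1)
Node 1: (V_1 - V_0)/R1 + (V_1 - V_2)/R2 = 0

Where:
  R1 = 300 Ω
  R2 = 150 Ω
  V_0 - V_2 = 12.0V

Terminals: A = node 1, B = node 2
Nodal analysis, taking node 2 as the 0 V reference.
Source V1 fixes V_0 = 12 V.
KCL at each unknown node (sum of currents leaving = 0; resistances in Ω):
  Node 1: (V_1 - 12)/300 + (V_1 - 0)/150 = 0
Collecting terms: 0.01 × V_1 = 0.04  =>  V_1 = 4 V
Power in each resistor, P = (ΔV)²/R:
  P_R1 = (12 - 4)²/300 = 0.2133 W
  P_R2 = (4 - 0)²/150 = 0.1067 W
P_total = P_R1 + P_R2 = 0.32 W

Final answer: 0.32 W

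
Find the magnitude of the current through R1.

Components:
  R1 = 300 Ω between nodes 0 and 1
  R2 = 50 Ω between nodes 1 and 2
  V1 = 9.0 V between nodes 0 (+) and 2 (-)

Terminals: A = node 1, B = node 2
Nodal analysis, taking node 2 as the 0 V reference.
Source V1 fixes V_0 = 9 V.
KCL at each unknown node (sum of currents leaving = 0; resistances in Ω):
  Node 1: (V_1 - 9)/300 + (V_1 - 0)/50 = 0
Collecting terms: 0.02333 × V_1 = 0.03  =>  V_1 = 1.286 V
I_R1 = (V_0 - V_1)/R1 = (9 - 1.286)/300 = 0.02571 A
|I_R1| = 0.02571 A

Final answer: |I_R1| = 0.02571 A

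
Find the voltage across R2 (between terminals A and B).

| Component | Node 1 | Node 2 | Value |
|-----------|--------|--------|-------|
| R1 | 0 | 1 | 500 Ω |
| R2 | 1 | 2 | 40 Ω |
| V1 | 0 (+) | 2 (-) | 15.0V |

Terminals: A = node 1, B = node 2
R1 and R2 are in series across V1 (node 0 → node 1 → node 2), and the output A–B is taken across R2, so this is a voltage divider.
Series current: I = V1/(R1 + R2) = 15/(500 + 40) = 15/540 = 0.02778 A
V_R2 = I × R2 = V1 × R2/(R1 + R2) = 15 × 40/540 = 1.111 V

Final answer: 1.111 V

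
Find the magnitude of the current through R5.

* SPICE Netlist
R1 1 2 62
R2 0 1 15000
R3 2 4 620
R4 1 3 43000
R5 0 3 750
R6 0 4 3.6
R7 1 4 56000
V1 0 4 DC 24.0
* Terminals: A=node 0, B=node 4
Nodal analysis, taking node 4 as the 0 V reference.
Source V1 fixes V_0 = 24 V.
KCL at each unknown node (sum of currents leaving = 0; resistances in Ω):
  Node 1: (V_1 - V_2)/62 + (V_1 - 24)/15000 + (V_1 - V_3)/43000 + (V_1 - 0)/56000 = 0
  Node 2: (V_2 - V_1)/62 + (V_2 - 0)/620 = 0
  Node 3: (V_3 - V_1)/43000 + (V_3 - 24)/750 = 0
Collecting terms (coefficients in siemens):
  0.01624·V_1 - 0.01613·V_2 - 0.00002326·V_3 = 0.0016
  0.01774·V_2 - 0.01613·V_1 = 0
  0.001357·V_3 - 0.00002326·V_1 = 0.032
Solving these 3 simultaneous equations (Gaussian elimination) gives:
  V_1 = 1.365 V, V_2 = 1.241 V, V_3 = 23.61 V
I_R5 = (V_0 - V_3)/R5 = (24 - 23.61)/750 = 0.0005174 A
|I_R5| = 0.0005174 A

Final answer: |I_R5| = 0.0005174 A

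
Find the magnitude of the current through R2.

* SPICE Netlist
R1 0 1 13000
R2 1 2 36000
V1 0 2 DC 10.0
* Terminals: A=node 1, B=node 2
Nodal analysis, taking node 2 as the 0 V reference.
Source V1 fixes V_0 = 10 V.
KCL at each unknown node (sum of currents leaving = 0; resistances in Ω):
  Node 1: (V_1 - 10)/13000 + (V_1 - 0)/36000 = 0
Collecting terms: 0.0001047 × V_1 = 0.0007692  =>  V_1 = 7.347 V
I_R2 = (V_1 - V_2)/R2 = (7.347 - 0)/36000 = 0.0002041 A
|I_R2| = 0.0002041 A

Final answer: |I_R2| = 0.0002041 A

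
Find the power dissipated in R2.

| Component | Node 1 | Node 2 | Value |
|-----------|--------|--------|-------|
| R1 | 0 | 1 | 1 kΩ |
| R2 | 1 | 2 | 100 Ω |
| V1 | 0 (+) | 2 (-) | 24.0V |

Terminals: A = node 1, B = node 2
Nodal analysis, taking node 2 as the 0 V reference.
Source V1 fixes V_0 = 24 V.
KCL at each unknown node (sum of currents leaving = 0; resistances in Ω):
  Node 1: (V_1 - 24)/1000 + (V_1 - 0)/100 = 0
Collecting terms: 0.011 × V_1 = 0.024  =>  V_1 = 2.182 V
I_R2 = (V_1 - V_2)/R2 = (2.182 - 0)/100 = 0.02182 A
P_R2 = I_R2² × R2 = (0.02182)² × 100 = 0.0476 W

Final answer: 0.0476 W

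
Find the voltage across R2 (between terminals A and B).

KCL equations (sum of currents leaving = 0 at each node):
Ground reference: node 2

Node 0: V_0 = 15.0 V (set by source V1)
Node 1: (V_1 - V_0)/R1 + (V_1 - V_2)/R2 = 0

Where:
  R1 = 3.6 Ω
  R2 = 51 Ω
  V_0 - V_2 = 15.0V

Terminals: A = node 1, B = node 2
R1 and R2 are in series across V1 (node 0 → node 1 → node 2), and the output A–B is taken across R2, so this is a voltage divider.
Series current: I = V1/(R1 + R2) = 15/(3.6 + 51) = 15/54.6 = 0.2747 A
V_R2 = I × R2 = V1 × R2/(R1 + R2) = 15 × 51/54.6 = 14.01 V

Final answer: 14.01 V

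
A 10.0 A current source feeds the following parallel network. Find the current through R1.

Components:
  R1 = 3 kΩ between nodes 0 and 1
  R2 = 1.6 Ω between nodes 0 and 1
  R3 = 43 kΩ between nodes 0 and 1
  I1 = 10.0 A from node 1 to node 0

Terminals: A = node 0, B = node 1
All resistors sit directly between nodes 0 and 1, so they are in parallel and share one voltage V; the full source current 10 A splits among them.
1/R_par = 1/3000 + 1/1.6 + 1/43000 = 0.6254 S  =>  R_par = 1.599 Ω
V = I × R_par = 10 × 1.599 = 15.99 V
I_R1 = V/R1 = 15.99/3000 = 0.00533 A

Final answer: 0.00533 A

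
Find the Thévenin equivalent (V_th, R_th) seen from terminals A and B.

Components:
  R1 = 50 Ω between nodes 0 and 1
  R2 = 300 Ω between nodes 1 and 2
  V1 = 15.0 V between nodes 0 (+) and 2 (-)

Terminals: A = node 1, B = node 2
Step 1 — V_th is the open-circuit voltage V_A - V_B (nothing connected across the terminals).
Nodal analysis, taking node 2 as the 0 V reference.
Source V1 fixes V_0 = 15 V.
KCL at each unknown node (sum of currents leaving = 0; resistances in Ω):
  Node 1: (V_1 - 15)/50 + (V_1 - 0)/300 = 0
Collecting terms: 0.02333 × V_1 = 0.3  =>  V_1 = 12.86 V
V_th = V_1 - V_2 = 12.86 - 0 = 12.86 V
Step 2 — R_th: zero the source — replace V1 by a short circuit (node 2 merges into node 0) — and find the resistance seen between A (node 1) and B (node 0).
Reduce the network between node 1 (A) and node 0 (B) by series/parallel combination:
  Rp1 = R1 ‖ R2 (parallel, both between nodes 0 and 1) = 1/(1/50 + 1/300) = 42.86 Ω
R_th = 42.86 Ω

Final answer: V_th = 12.86 V, R_th = 42.86 Ω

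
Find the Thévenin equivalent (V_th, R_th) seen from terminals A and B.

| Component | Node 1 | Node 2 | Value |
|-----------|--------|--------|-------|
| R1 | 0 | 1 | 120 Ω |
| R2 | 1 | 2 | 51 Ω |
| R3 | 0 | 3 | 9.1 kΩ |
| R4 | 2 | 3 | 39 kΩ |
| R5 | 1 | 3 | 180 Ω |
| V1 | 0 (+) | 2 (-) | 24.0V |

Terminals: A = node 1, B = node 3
Step 1 — V_th is the open-circuit voltage V_A - V_B (nothing connected across the terminals).
Nodal analysis, taking node 2 as the 0 V reference.
Source V1 fixes V_0 = 24 V.
KCL at each unknown node (sum of currents leaving = 0; resistances in Ω):
  Node 1: (V_1 - 24)/120 + (V_1 - 0)/51 + (V_1 - V_3)/180 = 0
  Node 3: (V_3 - 24)/9100 + (V_3 - 0)/39000 + (V_3 - V_1)/180 = 0
Collecting terms (coefficients in siemens):
  0.0335·V_1 - 0.005556·V_3 = 0.2
  0.005691·V_3 - 0.005556·V_1 = 0.002637
Determinant D = (0.0335)(0.005691) - (-0.005556)(-0.005556) = 0.0001598
V_1 = [(0.2)(0.005691) - (-0.005556)(0.002637)]/D = 7.216 V
V_3 = [(0.0335)(0.002637) - (0.2)(-0.005556)]/D = 7.507 V
V_th = V_1 - V_3 = 7.216 - 7.507 = -0.2916 V
Step 2 — R_th: zero the source — replace V1 by a short circuit (node 2 merges into node 0) — and find the resistance seen between A (node 1) and B (node 3).
Reduce the network between node 1 (A) and node 3 (B) by series/parallel combination:
  Rp1 = R1 ‖ R2 (parallel, both between nodes 0 and 1) = 1/(1/120 + 1/51) = 35.79 Ω
  Rp2 = R3 ‖ R4 (parallel, both between nodes 0 and 3) = 1/(1/9100 + 1/39000) = 7378 Ω
  Rs1 = Rp1 + Rp2 (series, joined only at node 0) = 35.79 + 7378 = 7414 Ω
  Rp3 = R5 ‖ Rs1 (parallel, both between nodes 1 and 3) = 1/(1/180 + 1/7414) = 175.7 Ω
R_th = 175.7 Ω

Final answer: V_th = -0.2916 V, R_th = 175.7 Ω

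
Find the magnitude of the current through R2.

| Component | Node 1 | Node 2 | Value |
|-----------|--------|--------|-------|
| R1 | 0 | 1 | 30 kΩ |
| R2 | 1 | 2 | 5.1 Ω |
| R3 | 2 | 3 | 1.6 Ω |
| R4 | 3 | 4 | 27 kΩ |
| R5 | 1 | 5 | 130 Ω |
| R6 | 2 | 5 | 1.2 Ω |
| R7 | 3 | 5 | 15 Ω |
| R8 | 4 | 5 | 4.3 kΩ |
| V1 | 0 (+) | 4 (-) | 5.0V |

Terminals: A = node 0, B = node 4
Nodal analysis, taking node 4 as the 0 V reference.
Source V1 fixes V_0 = 5 V.
KCL at each unknown node (sum of currents leaving = 0; resistances in Ω):
  Node 1: (V_1 - 5)/30000 + (V_1 - V_2)/5.1 + (V_1 - V_5)/130 = 0
  Node 2: (V_2 - V_1)/5.1 + (V_2 - V_3)/1.6 + (V_2 - V_5)/1.2 = 0
  Node 3: (V_3 - V_2)/1.6 + (V_3 - 0)/27000 + (V_3 - V_5)/15 = 0
  Node 5: (V_5 - V_1)/130 + (V_5 - V_2)/1.2 + (V_5 - V_3)/15 + (V_5 - 0)/4300 = 0
Collecting terms (coefficients in siemens):
  0.2038·V_1 - 0.1961·V_2 - 0.007692·V_5 = 0.0001667
  1.654·V_2 - 0.1961·V_1 - 0.625·V_3 - 0.8333·V_5 = 0
  0.6917·V_3 - 0.625·V_2 - 0.06667·V_5 = 0
  0.9079·V_5 - 0.007692·V_1 - 0.8333·V_2 - 0.06667·V_3 = 0
Solving these 4 simultaneous equations (Gaussian elimination) gives:
  V_1 = 0.5509 V, V_2 = 0.5502 V, V_3 = 0.5502 V, V_5 = 0.5501 V
I_R2 = (V_1 - V_2)/R2 = (0.5509 - 0.5502)/5.1 = 0.0001417 A
|I_R2| = 0.0001417 A

Final answer: |I_R2| = 0.0001417 A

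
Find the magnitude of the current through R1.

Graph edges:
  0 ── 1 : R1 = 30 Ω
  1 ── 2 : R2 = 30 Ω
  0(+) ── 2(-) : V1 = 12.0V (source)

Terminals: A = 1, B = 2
Nodal analysis, taking node 2 as the 0 V reference.
Source V1 fixes V_0 = 12 V.
KCL at each unknown node (sum of currents leaving = 0; resistances in Ω):
  Node 1: (V_1 - 12)/30 + (V_1 - 0)/30 = 0
Collecting terms: 0.06667 × V_1 = 0.4  =>  V_1 = 6 V
I_R1 = (V_0 - V_1)/R1 = (12 - 6)/30 = 0.2 A
|I_R1| = 0.2 A

Final answer: |I_R1| = 0.2 A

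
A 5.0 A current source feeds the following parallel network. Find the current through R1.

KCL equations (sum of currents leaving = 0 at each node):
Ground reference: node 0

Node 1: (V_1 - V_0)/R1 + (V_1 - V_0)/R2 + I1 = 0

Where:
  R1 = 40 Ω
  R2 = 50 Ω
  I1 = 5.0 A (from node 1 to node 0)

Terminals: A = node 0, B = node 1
All resistors sit directly between nodes 0 and 1, so they are in parallel and share one voltage V; the full source current 5 A splits among them.
1/R_par = 1/40 + 1/50 = 0.045 S  =>  R_par = 22.22 Ω
V = I × R_par = 5 × 22.22 = 111.1 V
I_R1 = V/R1 = 111.1/40 = 2.778 A

Final answer: 2.778 A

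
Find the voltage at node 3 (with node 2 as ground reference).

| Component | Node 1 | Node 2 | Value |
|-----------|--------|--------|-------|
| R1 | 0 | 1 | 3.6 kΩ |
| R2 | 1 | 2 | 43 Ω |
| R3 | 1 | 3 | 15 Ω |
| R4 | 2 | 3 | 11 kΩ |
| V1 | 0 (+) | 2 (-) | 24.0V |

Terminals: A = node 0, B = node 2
Nodal analysis, taking node 2 as the 0 V reference.
Source V1 fixes V_0 = 24 V.
KCL at each unknown node (sum of currents leaving = 0; resistances in Ω):
  Node 1: (V_1 - 24)/3600 + (V_1 - 0)/43 + (V_1 - V_3)/15 = 0
  Node 3: (V_3 - V_1)/15 + (V_3 - 0)/11000 = 0
Collecting terms (coefficients in siemens):
  0.0902·V_1 - 0.06667·V_3 = 0.006667
  0.06676·V_3 - 0.06667·V_1 = 0
Determinant D = (0.0902)(0.06676) - (-0.06667)(-0.06667) = 0.001577
V_1 = [(0.006667)(0.06676) - (-0.06667)(0)]/D = 0.2822 V
V_3 = [(0.0902)(0) - (0.006667)(-0.06667)]/D = 0.2818 V
The requested potential is V_3 = 0.2818 V.

Final answer: V_3 = 0.2818 V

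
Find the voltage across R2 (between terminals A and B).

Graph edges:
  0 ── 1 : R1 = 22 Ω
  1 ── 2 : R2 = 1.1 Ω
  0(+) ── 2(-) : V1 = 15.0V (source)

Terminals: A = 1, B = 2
R1 and R2 are in series across V1 (node 0 → node 1 → node 2), and the output A–B is taken across R2, so this is a voltage divider.
Series current: I = V1/(R1 + R2) = 15/(22 + 1.1) = 15/23.1 = 0.6494 A
V_R2 = I × R2 = V1 × R2/(R1 + R2) = 15 × 1.1/23.1 = 0.7143 V

Final answer: 0.7143 V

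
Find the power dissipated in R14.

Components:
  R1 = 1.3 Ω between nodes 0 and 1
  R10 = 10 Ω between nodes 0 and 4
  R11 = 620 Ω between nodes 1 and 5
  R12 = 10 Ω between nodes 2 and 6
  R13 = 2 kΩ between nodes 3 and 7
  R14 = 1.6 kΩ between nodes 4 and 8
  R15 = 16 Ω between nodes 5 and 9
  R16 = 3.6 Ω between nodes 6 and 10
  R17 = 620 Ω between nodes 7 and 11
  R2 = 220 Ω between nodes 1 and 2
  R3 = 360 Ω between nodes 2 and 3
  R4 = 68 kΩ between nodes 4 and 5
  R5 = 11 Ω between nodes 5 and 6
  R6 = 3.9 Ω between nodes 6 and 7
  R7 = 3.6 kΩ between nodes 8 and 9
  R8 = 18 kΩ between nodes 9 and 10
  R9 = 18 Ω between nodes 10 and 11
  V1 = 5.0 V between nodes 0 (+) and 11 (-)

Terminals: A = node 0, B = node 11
Nodal analysis, taking node 11 as the 0 V reference.
Source V1 fixes V_0 = 5 V.
KCL at each unknown node (sum of currents leaving = 0; resistances in Ω):
  Node 1: (V_1 - 5)/1.3 + (V_1 - V_2)/220 + (V_1 - V_5)/620 = 0
  Node 2: (V_2 - V_1)/220 + (V_2 - V_3)/360 + (V_2 - V_6)/10 = 0
  Node 3: (V_3 - V_2)/360 + (V_3 - V_7)/2000 = 0
  Node 4: (V_4 - V_5)/68000 + (V_4 - 5)/10 + (V_4 - V_8)/1600 = 0
  Node 5: (V_5 - V_4)/68000 + (V_5 - V_6)/11 + (V_5 - V_1)/620 + (V_5 - V_9)/16 = 0
  Node 6: (V_6 - V_5)/11 + (V_6 - V_7)/3.9 + (V_6 - V_2)/10 + (V_6 - V_10)/3.6 = 0
  Node 7: (V_7 - V_6)/3.9 + (V_7 - V_3)/2000 + (V_7 - 0)/620 = 0
  Node 8: (V_8 - V_9)/3600 + (V_8 - V_4)/1600 = 0
  Node 9: (V_9 - V_8)/3600 + (V_9 - V_10)/18000 + (V_9 - V_5)/16 = 0
  Node 10: (V_10 - V_9)/18000 + (V_10 - 0)/18 + (V_10 - V_6)/3.6 = 0
Collecting terms (coefficients in siemens):
  0.7754·V_1 - 0.004545·V_2 - 0.001613·V_5 = 3.846
  0.1073·V_2 - 0.004545·V_1 - 0.002778·V_3 - 0.1·V_6 = 0
  0.003278·V_3 - 0.002778·V_2 - 0.0005·V_7 = 0
  0.1006·V_4 - 0.00001471·V_5 - 0.000625·V_8 = 0.5
  0.155·V_5 - 0.001613·V_1 - 0.00001471·V_4 - 0.09091·V_6 - 0.0625·V_9 = 0
  0.7251·V_6 - 0.1·V_2 - 0.09091·V_5 - 0.2564·V_7 - 0.2778·V_10 = 0
  0.2585·V_7 - 0.0005·V_3 - 0.2564·V_6 = 0
  0.0009028·V_8 - 0.000625·V_4 - 0.0002778·V_9 = 0
  0.06283·V_9 - 0.0625·V_5 - 0.0002778·V_8 - 0.00005556·V_10 = 0
  0.3334·V_10 - 0.2778·V_6 - 0.00005556·V_9 = 0
Solving these 10 simultaneous equations (Gaussian elimination) gives:
  V_1 = 4.966 V, V_2 = 0.7543 V, V_3 = 0.7247 V, V_4 = 4.991 V
  V_5 = 0.65 V, V_6 = 0.5637 V, V_7 = 0.5605 V, V_8 = 3.659 V
  V_9 = 0.6631 V, V_10 = 0.4698 V
I_R14 = (V_4 - V_8)/R14 = (4.991 - 3.659)/1600 = 0.0008323 A
P_R14 = I_R14² × R14 = (0.0008323)² × 1600 = 0.001108 W

Final answer: 0.001108 W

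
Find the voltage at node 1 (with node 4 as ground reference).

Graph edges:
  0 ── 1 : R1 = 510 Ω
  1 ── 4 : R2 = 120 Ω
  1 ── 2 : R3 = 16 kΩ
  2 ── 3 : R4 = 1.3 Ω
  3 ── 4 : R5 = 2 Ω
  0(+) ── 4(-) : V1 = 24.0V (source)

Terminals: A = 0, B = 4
Nodal analysis, taking node 4 as the 0 V reference.
Source V1 fixes V_0 = 24 V.
KCL at each unknown node (sum of currents leaving = 0; resistances in Ω):
  Node 1: (V_1 - 24)/510 + (V_1 - 0)/120 + (V_1 - V_2)/16000 = 0
  Node 2: (V_2 - V_1)/16000 + (V_2 - V_3)/1.3 = 0
  Node 3: (V_3 - V_2)/1.3 + (V_3 - 0)/2 = 0
Collecting terms (coefficients in siemens):
  0.01036·V_1 - 0.0000625·V_2 = 0.04706
  0.7693·V_2 - 0.0000625·V_1 - 0.7692·V_3 = 0
  1.269·V_3 - 0.7692·V_2 = 0
Solving these 3 simultaneous equations (Gaussian elimination) gives:
  V_1 = 4.544 V, V_2 = 0.000937 V, V_3 = 0.0005679 V
The requested potential is V_1 = 4.544 V.

Final answer: V_1 = 4.544 V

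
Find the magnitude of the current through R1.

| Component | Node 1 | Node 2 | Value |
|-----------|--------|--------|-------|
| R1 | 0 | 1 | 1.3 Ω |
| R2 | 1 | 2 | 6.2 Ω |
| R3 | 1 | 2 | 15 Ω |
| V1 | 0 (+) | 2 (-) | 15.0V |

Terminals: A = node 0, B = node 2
Nodal analysis, taking node 2 as the 0 V reference.
Source V1 fixes V_0 = 15 V.
KCL at each unknown node (sum of currents leaving = 0; resistances in Ω):
  Node 1: (V_1 - 15)/1.3 + (V_1 - 0)/6.2 + (V_1 - 0)/15 = 0
Collecting terms: 0.9972 × V_1 = 11.54  =>  V_1 = 11.57 V
I_R1 = (V_0 - V_1)/R1 = (15 - 11.57)/1.3 = 2.638 A
|I_R1| = 2.638 A

Final answer: |I_R1| = 2.638 A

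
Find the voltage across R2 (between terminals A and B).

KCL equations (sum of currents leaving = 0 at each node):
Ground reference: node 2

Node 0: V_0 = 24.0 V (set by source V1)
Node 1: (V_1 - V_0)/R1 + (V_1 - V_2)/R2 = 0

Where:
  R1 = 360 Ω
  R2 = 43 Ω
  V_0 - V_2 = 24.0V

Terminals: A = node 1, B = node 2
R1 and R2 are in series across V1 (node 0 → node 1 → node 2), and the output A–B is taken across R2, so this is a voltage divider.
Series current: I = V1/(R1 + R2) = 24/(360 + 43) = 24/403 = 0.05955 A
V_R2 = I × R2 = V1 × R2/(R1 + R2) = 24 × 43/403 = 2.561 V

Final answer: 2.561 V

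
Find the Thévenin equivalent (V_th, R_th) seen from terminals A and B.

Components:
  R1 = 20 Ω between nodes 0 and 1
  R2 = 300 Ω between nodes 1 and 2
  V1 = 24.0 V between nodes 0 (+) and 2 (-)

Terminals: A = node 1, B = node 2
Step 1 — V_th is the open-circuit voltage V_A - V_B (nothing connected across the terminals).
Nodal analysis, taking node 2 as the 0 V reference.
Source V1 fixes V_0 = 24 V.
KCL at each unknown node (sum of currents leaving = 0; resistances in Ω):
  Node 1: (V_1 - 24)/20 + (V_1 - 0)/300 = 0
Collecting terms: 0.05333 × V_1 = 1.2  =>  V_1 = 22.5 V
V_th = V_1 - V_2 = 22.5 - 0 = 22.5 V
Step 2 — R_th: zero the source — replace V1 by a short circuit (node 2 merges into node 0) — and find the resistance seen between A (node 1) and B (node 0).
Reduce the network between node 1 (A) and node 0 (B) by series/parallel combination:
  Rp1 = R1 ‖ R2 (parallel, both between nodes 0 and 1) = 1/(1/20 + 1/300) = 18.75 Ω
R_th = 18.75 Ω

Final answer: V_th = 22.5 V, R_th = 18.75 Ω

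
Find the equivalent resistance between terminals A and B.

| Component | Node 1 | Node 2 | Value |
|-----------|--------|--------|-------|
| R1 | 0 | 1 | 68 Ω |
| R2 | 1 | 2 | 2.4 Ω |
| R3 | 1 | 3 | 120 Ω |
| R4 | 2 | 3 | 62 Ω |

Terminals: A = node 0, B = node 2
Reduce the network between node 0 (A) and node 2 (B) by series/parallel combination:
  Rs1 = R3 + R4 (series, joined only at node 3) = 120 + 62 = 182 Ω
  Rp1 = R2 ‖ Rs1 (parallel, both between nodes 1 and 2) = 1/(1/2.4 + 1/182) = 2.369 Ω
  Rs2 = R1 + Rp1 (series, joined only at node 1) = 68 + 2.369 = 70.37 Ω
R_eq = 70.37 Ω

Final answer: 70.37 Ω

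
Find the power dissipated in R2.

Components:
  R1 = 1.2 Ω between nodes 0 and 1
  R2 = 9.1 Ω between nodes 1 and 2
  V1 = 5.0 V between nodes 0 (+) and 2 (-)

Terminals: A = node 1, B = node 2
Nodal analysis, taking node 2 as the 0 V reference.
Source V1 fixes V_0 = 5 V.
KCL at each unknown node (sum of currents leaving = 0; resistances in Ω):
  Node 1: (V_1 - 5)/1.2 + (V_1 - 0)/9.1 = 0
Collecting terms: 0.9432 × V_1 = 4.167  =>  V_1 = 4.417 V
I_R2 = (V_1 - V_2)/R2 = (4.417 - 0)/9.1 = 0.4854 A
P_R2 = I_R2² × R2 = (0.4854)² × 9.1 = 2.144 W

Final answer: 2.144 W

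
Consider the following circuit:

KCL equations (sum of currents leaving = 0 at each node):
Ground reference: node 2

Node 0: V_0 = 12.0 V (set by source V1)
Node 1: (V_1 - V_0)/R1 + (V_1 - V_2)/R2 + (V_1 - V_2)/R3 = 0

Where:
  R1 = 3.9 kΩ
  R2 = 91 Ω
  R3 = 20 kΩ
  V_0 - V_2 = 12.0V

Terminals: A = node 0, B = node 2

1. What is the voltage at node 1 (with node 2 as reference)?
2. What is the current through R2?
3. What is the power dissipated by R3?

Nodal analysis, taking node 2 as the 0 V reference.
Source V1 fixes V_0 = 12 V.
KCL at each unknown node (sum of currents leaving = 0; resistances in Ω):
  Node 1: (V_1 - 12)/3900 + (V_1 - 0)/91 + (V_1 - 0)/20000 = 0
Collecting terms: 0.0113 × V_1 = 0.003077  =>  V_1 = 0.2724 V
Part 1:
  Read off the nodal solution: V_1 = 0.2724 V
Part 2:
  I_R2 = (V_1 - V_2)/R2 = (0.2724 - 0)/91 = 0.002993 A
  Magnitude: I_R2 = 0.002993 A
Part 3:
  I_R3 = (V_1 - V_2)/R3 = (0.2724 - 0)/20000 = 0.00001362 A
  P_R3 = I_R3² × R3 = (0.00001362)² × 20000 = 0.00000371 W

Final answers:
1. V_1 = 0.2724 V
2. I_R2 = 0.002993 A
3. P_R3 = 3.71e-06 W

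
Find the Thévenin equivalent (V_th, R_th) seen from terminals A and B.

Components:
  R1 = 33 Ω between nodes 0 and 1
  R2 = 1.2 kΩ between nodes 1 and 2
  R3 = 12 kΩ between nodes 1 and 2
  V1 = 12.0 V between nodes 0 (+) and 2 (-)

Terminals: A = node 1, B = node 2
Step 1 — V_th is the open-circuit voltage V_A - V_B (nothing connected across the terminals).
Nodal analysis, taking node 2 as the 0 V reference.
Source V1 fixes V_0 = 12 V.
KCL at each unknown node (sum of currents leaving = 0; resistances in Ω):
  Node 1: (V_1 - 12)/33 + (V_1 - 0)/1200 + (V_1 - 0)/12000 = 0
Collecting terms: 0.03122 × V_1 = 0.3636  =>  V_1 = 11.65 V
V_th = V_1 - V_2 = 11.65 - 0 = 11.65 V
Step 2 — R_th: zero the source — replace V1 by a short circuit (node 2 merges into node 0) — and find the resistance seen between A (node 1) and B (node 0).
Reduce the network between node 1 (A) and node 0 (B) by series/parallel combination:
  Rp1 = R1 ‖ R2 ‖ R3 (parallel, all between nodes 0 and 1) = 1/(1/33 + 1/1200 + 1/12000) = 32.03 Ω
R_th = 32.03 Ω

Final answer: V_th = 11.65 V, R_th = 32.03 Ω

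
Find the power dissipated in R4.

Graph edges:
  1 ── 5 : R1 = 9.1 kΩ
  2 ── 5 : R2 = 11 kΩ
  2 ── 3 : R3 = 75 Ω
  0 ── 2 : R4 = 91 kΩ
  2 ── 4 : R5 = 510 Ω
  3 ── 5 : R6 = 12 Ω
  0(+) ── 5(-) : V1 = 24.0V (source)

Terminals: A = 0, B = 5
Nodal analysis, taking node 5 as the 0 V reference.
Source V1 fixes V_0 = 24 V.
KCL at each unknown node (sum of currents leaving = 0; resistances in Ω):
  Node 1: (V_1 - 0)/9100 = 0
  Node 2: (V_2 - 0)/11000 + (V_2 - V_3)/75 + (V_2 - 24)/91000 + (V_2 - V_4)/510 = 0
  Node 3: (V_3 - V_2)/75 + (V_3 - 0)/12 = 0
  Node 4: (V_4 - V_2)/510 = 0
Collecting terms (coefficients in siemens):
  0.0001099·V_1 = 0
  0.0154·V_2 - 0.01333·V_3 - 0.001961·V_4 = 0.0002637
  0.09667·V_3 - 0.01333·V_2 = 0
  0.001961·V_4 - 0.001961·V_2 = 0
Solving these 4 simultaneous equations (Gaussian elimination) gives:
  V_1 = 0 V, V_2 = 0.02274 V, V_3 = 0.003137 V, V_4 = 0.02274 V
I_R4 = (V_0 - V_2)/R4 = (24 - 0.02274)/91000 = 0.0002635 A
P_R4 = I_R4² × R4 = (0.0002635)² × 91000 = 0.006318 W

Final answer: 0.006318 W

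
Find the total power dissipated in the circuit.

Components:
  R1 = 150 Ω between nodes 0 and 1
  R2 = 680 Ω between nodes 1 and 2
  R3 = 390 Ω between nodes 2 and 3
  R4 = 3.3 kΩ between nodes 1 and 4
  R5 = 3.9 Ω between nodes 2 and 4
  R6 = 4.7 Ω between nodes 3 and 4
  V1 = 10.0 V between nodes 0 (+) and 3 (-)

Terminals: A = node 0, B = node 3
Nodal analysis, taking node 3 as the 0 V reference.
Source V1 fixes V_0 = 10 V.
KCL at each unknown node (sum of currents leaving = 0; resistances in Ω):
  Node 1: (V_1 - 10)/150 + (V_1 - V_2)/680 + (V_1 - V_4)/3300 = 0
  Node 2: (V_2 - V_1)/680 + (V_2 - 0)/390 + (V_2 - V_4)/3.9 = 0
  Node 4: (V_4 - V_1)/3300 + (V_4 - V_2)/3.9 + (V_4 - 0)/4.7 = 0
Collecting terms (coefficients in siemens):
  0.00844·V_1 - 0.001471·V_2 - 0.000303·V_4 = 0.06667
  0.2604·V_2 - 0.001471·V_1 - 0.2564·V_4 = 0
  0.4695·V_4 - 0.000303·V_1 - 0.2564·V_2 = 0
Solving these 3 simultaneous equations (Gaussian elimination) gives:
  V_1 = 7.92 V, V_2 = 0.1076 V, V_4 = 0.06389 V
Power in each resistor, P = (ΔV)²/R:
  P_R1 = (10 - 7.92)²/150 = 0.02885 W
  P_R2 = (7.92 - 0.1076)²/680 = 0.08975 W
  P_R3 = (0.1076 - 0)²/390 = 0.00002969 W
  P_R4 = (7.92 - 0.06389)²/3300 = 0.0187 W
  P_R5 = (0.1076 - 0.06389)²/3.9 = 0.0004903 W
  P_R6 = (0 - 0.06389)²/4.7 = 0.0008684 W
P_total = P_R1 + P_R2 + P_R3 + P_R4 + P_R5 + P_R6 = 0.1387 W

Final answer: 0.1387 W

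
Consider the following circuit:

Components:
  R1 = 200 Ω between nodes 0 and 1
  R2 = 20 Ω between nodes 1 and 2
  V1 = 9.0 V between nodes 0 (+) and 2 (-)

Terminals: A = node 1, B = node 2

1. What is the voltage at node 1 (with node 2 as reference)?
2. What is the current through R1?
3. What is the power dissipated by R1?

Nodal analysis, taking node 2 as the 0 V reference.
Source V1 fixes V_0 = 9 V.
KCL at each unknown node (sum of currents leaving = 0; resistances in Ω):
  Node 1: (V_1 - 9)/200 + (V_1 - 0)/20 = 0
Collecting terms: 0.055 × V_1 = 0.045  =>  V_1 = 0.8182 V
Part 1:
  Read off the nodal solution: V_1 = 0.8182 V
Part 2:
  I_R1 = (V_0 - V_1)/R1 = (9 - 0.8182)/200 = 0.04091 A
  Magnitude: I_R1 = 0.04091 A
Part 3:
  I_R1 = (V_0 - V_1)/R1 = (9 - 0.8182)/200 = 0.04091 A
  P_R1 = I_R1² × R1 = (0.04091)² × 200 = 0.3347 W

Final answers:
1. V_1 = 0.8182 V
2. I_R1 = 0.04091 A
3. P_R1 = 0.3347 W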